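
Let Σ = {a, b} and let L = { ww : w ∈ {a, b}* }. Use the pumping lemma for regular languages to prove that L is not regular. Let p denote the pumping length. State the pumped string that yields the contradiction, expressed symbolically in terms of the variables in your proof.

a^{p+k} b^p a^p b^p

Toward a contradiction, assume L is regular with pumping length p.
Take w = a^p b^p a^p b^p = uu where u = a^pb^p; then w ∈ L and |w| = 4p ≥ p.
By the pumping lemma, w = xyz with |xy| ≤ p and |y| > 0.
Since the first p symbols of w are all a's and |xy| ≤ p, y lies entirely in the leading a-block: y = a^k for some k with 1 ≤ k ≤ p.
Pump with i = 2: xy^2z = a^{p+k} b^p a^p b^p, of length 4p+k. Suppose this equals vv. The string starts with a and ends with b, so v does too; thus the boundary between the two copies of v is a b→a transition. There is exactly one such transition, at position 2p+k, so |v| = 2p+k and |vv| = 4p+2k ≠ 4p+k since k ≥ 1. So xy^2z ∉ L.
Contradiction. Therefore L is not regular.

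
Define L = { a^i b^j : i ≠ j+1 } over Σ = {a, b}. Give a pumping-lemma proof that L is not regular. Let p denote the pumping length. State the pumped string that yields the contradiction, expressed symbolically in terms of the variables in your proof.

a^{p+p!} b^{p+p!-1}

Suppose for contradiction that L is regular, and let p be the pumping length.
Choose w = a^p b^{p+p!-1}. Since p ≠ (p+p!-1)+1 = p+p!, w ∈ L; and |w| ≥ p.
The pumping lemma gives a decomposition w = xyz where |xy| ≤ p and |y| ≥ 1.
Since the first p symbols of w are all a's and |xy| ≤ p, y lies entirely in the leading a-block: y = a^k for some k with 1 ≤ k ≤ p.
Since 1 ≤ k ≤ p, k divides p!; set t = 1 + p!/k. Then xy^t z has p + (p!/k)·k = p + p! copies of a. Now the a-count is p+p! and (b-count)+1 = (p+p!-1)+1 = p+p!, so i ≠ j+1 fails. So xy^t z = a^{p+p!} b^{p+p!-1} ∉ L.
This contradicts the pumping lemma, so L is not regular.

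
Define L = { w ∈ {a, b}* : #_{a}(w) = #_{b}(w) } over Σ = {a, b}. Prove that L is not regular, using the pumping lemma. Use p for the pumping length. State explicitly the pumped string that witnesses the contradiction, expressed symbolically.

Suppose for contradiction that L is regular, and let p be the pumping length.
Choose w = a^p b^p ∈ L with |w| = 2p ≥ p.
Write w = xyz as guaranteed by the lemma, with |xy| ≤ p and y is nonempty.
Because |xy| ≤ p and w begins with p copies of a, we have y = a^k with 1 ≤ k ≤ p.
Pump with i = 2: xy^2z = a^{p+k} b^p has p+k occurrences of a but only p of b. Since k ≥ 1 the counts differ, so xy^2z ∉ L.
Contradiction. Therefore L is not regular.

a^{p+k} b^p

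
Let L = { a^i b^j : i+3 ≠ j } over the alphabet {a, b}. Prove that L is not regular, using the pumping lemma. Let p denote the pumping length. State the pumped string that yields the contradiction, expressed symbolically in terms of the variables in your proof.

Assume L is regular. Let p be the pumping length given by the pumping lemma.
Choose w = a^p b^{p+p!+3}. Since p ≠ (p+p!+3)-3 = p+p!, w ∈ L; and |w| ≥ p.
By the pumping lemma, w = xyz with |xy| ≤ p and y is nonempty.
Because |xy| ≤ p and w begins with p copies of a, we have y = a^k with 1 ≤ k ≤ p.
Since 1 ≤ k ≤ p, k divides p!; set t = 1 + p!/k. Then xy^t z has p + (p!/k)·k = p + p! copies of a. Now the a-count is p+p! and (b-count)-3 = (p+p!+3)-3 = p+p!, so i+3 ≠ j fails. So xy^t z = a^{p+p!} b^{p+p!+3} ∉ L.
This is a contradiction; hence L is not regular.

a^{p+p!} b^{p+p!+3}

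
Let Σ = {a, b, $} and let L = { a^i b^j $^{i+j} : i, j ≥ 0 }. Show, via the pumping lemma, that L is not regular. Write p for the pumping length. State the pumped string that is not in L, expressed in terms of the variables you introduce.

a^{p+k} b^p $^{2p}

Suppose for contradiction that L is regular, and let p be the pumping length.
Take w = a^p b^p $^{2p} ∈ L (with i=j=p, i+j=2p), |w| = 4p ≥ p.
Write w = xyz as guaranteed by the lemma, with |xy| ≤ p and |y| > 0.
Since the first p symbols of w are all a's and |xy| ≤ p, y lies entirely in the leading a-block: y = a^k for some k with 1 ≤ k ≤ p.
Consider xy^2z = a^{p+k} b^p $^{2p}. Now the a- and b-counts sum to 2p+k, but the $-count is 2p ≠ 2p+k. So xy^2z ∉ L.
This contradicts the pumping lemma, so L is not regular.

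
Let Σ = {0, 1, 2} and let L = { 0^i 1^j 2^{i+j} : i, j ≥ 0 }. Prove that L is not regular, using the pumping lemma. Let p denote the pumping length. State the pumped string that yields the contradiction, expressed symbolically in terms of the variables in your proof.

Suppose for contradiction that L is regular, and let p be the pumping length.
Take w = 0^p 1^p 2^{2p} ∈ L (with i=j=p, i+j=2p), |w| = 4p ≥ p.
The pumping lemma gives a decomposition w = xyz where |xy| ≤ p and y is nonempty.
Since the first p symbols of w are all 0's and |xy| ≤ p, y lies entirely in the leading 0-block: y = 0^k for some k with 1 ≤ k ≤ p.
Consider xy^2z = 0^{p+k} 1^p 2^{2p}. Now the 0- and 1-counts sum to 2p+k, but the 2-count is 2p ≠ 2p+k. So xy^2z ∉ L.
Contradiction. Therefore L is not regular.

0^{p+k} 1^p 2^{2p}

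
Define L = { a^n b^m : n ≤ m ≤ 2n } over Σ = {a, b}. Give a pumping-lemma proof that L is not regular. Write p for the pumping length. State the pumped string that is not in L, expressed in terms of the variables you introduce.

a^{p+k} b^p

Assume L is regular; let p be its pumping constant.
Take w = a^p b^p ∈ L (since p ≤ p ≤ 2p), with |w| = 2p ≥ p.
By the pumping lemma, w = xyz with |xy| ≤ p and |y| ≥ 1.
The first p characters of w are a's, so xy (and hence y) consists only of a's. Write y = a^k, 1 ≤ k ≤ p.
Pump with i = 2: xy^2z = a^{p+k} b^p. Now n = p+k > p = m, so the condition n ≤ m fails. Thus xy^2z ∉ L.
Contradiction. Therefore L is not regular.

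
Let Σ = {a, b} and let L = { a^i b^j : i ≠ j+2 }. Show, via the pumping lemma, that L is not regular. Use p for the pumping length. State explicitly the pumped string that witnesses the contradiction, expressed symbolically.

Toward a contradiction, assume L is regular with pumping length p.
Choose w = a^p b^{p+p!-2}. Since p ≠ (p+p!-2)+2 = p+p!, w ∈ L; and |w| ≥ p.
By the pumping lemma, w = xyz with |xy| ≤ p and y is nonempty.
The first p characters of w are a's, so xy (and hence y) consists only of a's. Write y = a^k, 1 ≤ k ≤ p.
Since 1 ≤ k ≤ p, k divides p!; set t = 1 + p!/k. Then xy^t z has p + (p!/k)·k = p + p! copies of a. Now the a-count is p+p! and (b-count)+2 = (p+p!-2)+2 = p+p!, so i ≠ j+2 fails. So xy^t z = a^{p+p!} b^{p+p!-2} ∉ L.
This contradicts the pumping lemma, so L is not regular.

a^{p+p!} b^{p+p!-2}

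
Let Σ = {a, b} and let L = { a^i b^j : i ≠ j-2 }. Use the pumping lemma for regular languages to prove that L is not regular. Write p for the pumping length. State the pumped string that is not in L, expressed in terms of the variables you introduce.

a^{p+p!} b^{p+p!+2}

Toward a contradiction, assume L is regular with pumping length p.
Choose w = a^p b^{p+p!+2}. Since p ≠ (p+p!+2)-2 = p+p!, w ∈ L; and |w| ≥ p.
By the pumping lemma, w = xyz with |xy| ≤ p and |y| ≥ 1.
The first p characters of w are a's, so xy (and hence y) consists only of a's. Write y = a^k, 1 ≤ k ≤ p.
Since 1 ≤ k ≤ p, k divides p!; set t = 1 + p!/k. Then xy^t z has p + (p!/k)·k = p + p! copies of a. Now the a-count is p+p! and (b-count)-2 = (p+p!+2)-2 = p+p!, so i ≠ j-2 fails. So xy^t z = a^{p+p!} b^{p+p!+2} ∉ L.
This is a contradiction; hence L is not regular.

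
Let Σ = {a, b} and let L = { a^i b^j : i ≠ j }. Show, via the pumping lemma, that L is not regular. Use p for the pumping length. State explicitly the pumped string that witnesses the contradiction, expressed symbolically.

Suppose for contradiction that L is regular, and let p be the pumping length.
Choose w = a^p b^{p+p!}. Since p ≠ p+p!, w ∈ L; and |w| ≥ p.
The pumping lemma gives a decomposition w = xyz where |xy| ≤ p and |y| > 0.
The first p characters of w are a's, so xy (and hence y) consists only of a's. Write y = a^k, 1 ≤ k ≤ p.
Since 1 ≤ k ≤ p, k divides p!; set t = 1 + p!/k. Then xy^t z has p + (p!/k)·k = p + p! copies of a. Now the a-count equals the b-count, so i ≠ j fails. So xy^t z = a^{p+p!} b^{p+p!} ∉ L.
This contradicts the pumping lemma, so L is not regular.

a^{p+p!} b^{p+p!}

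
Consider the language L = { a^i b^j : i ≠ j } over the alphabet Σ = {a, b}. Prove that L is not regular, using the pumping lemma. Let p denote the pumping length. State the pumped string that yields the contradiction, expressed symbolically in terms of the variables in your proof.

a^{p+p!} b^{p+p!}

Suppose for contradiction that L is regular, and let p be the pumping length.
Choose w = a^p b^{p+p!}. Since p ≠ p+p!, w ∈ L; and |w| ≥ p.
Write w = xyz as guaranteed by the lemma, with |xy| ≤ p and |y| ≥ 1.
Because |xy| ≤ p and w begins with p copies of a, we have y = a^k with 1 ≤ k ≤ p.
Since 1 ≤ k ≤ p, k divides p!; set t = 1 + p!/k. Then xy^t z has p + (p!/k)·k = p + p! copies of a. Now the a-count equals the b-count, so i ≠ j fails. So xy^t z = a^{p+p!} b^{p+p!} ∉ L.
This contradicts the pumping lemma, so L is not regular.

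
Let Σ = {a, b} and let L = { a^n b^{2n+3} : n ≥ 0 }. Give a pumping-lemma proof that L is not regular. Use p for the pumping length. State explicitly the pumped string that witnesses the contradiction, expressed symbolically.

a^{p+k} b^{2p+3}

Assume L is regular. Let p be the pumping length given by the pumping lemma.
Choose w = a^p b^{2p+3}, which is in L with |w| = 3p+3 ≥ p.
The pumping lemma gives a decomposition w = xyz where |xy| ≤ p and |y| > 0.
Because |xy| ≤ p and w begins with p copies of a, we have y = a^k with 1 ≤ k ≤ p.
Pump with i = 2: xy^2z = a^{p+k} b^{2p+3}. For this to lie in L we would need 2p+3 = 2(p+k)+3, which forces k = 0. But k ≥ 1, so xy^2z ∉ L.
This is a contradiction; hence L is not regular.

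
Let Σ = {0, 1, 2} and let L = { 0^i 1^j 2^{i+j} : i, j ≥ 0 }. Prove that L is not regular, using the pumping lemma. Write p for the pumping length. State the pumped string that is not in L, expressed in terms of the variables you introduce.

Assume L is regular. Let p be the pumping length given by the pumping lemma.
Take w = 0^p 1^p 2^{2p} ∈ L (with i=j=p, i+j=2p), |w| = 4p ≥ p.
Write w = xyz as guaranteed by the lemma, with |xy| ≤ p and y is nonempty.
Because |xy| ≤ p and w begins with p copies of 0, we have y = 0^k with 1 ≤ k ≤ p.
Consider xy^2z = 0^{p+k} 1^p 2^{2p}. Now the 0- and 1-counts sum to 2p+k, but the 2-count is 2p ≠ 2p+k. So xy^2z ∉ L.
This contradicts the pumping lemma, so L is not regular.

0^{p+k} 1^p 2^{2p}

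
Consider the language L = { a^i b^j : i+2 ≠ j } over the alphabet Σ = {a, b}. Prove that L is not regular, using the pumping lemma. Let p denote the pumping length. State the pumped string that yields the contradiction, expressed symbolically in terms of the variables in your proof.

Assume L is regular; let p be its pumping constant.
Choose w = a^p b^{p+p!+2}. Since p ≠ (p+p!+2)-2 = p+p!, w ∈ L; and |w| ≥ p.
Write w = xyz as guaranteed by the lemma, with |xy| ≤ p and |y| > 0.
Because |xy| ≤ p and w begins with p copies of a, we have y = a^k with 1 ≤ k ≤ p.
Since 1 ≤ k ≤ p, k divides p!; set t = 1 + p!/k. Then xy^t z has p + (p!/k)·k = p + p! copies of a. Now the a-count is p+p! and (b-count)-2 = (p+p!+2)-2 = p+p!, so i+2 ≠ j fails. So xy^t z = a^{p+p!} b^{p+p!+2} ∉ L.
This is a contradiction; hence L is not regular.

a^{p+p!} b^{p+p!+2}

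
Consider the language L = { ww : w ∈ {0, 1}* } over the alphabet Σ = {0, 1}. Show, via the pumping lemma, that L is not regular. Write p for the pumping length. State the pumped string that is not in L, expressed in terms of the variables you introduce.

0^{p+k} 1^p 0^p 1^p

Suppose for contradiction that L is regular, and let p be the pumping length.
Take w = 0^p 1^p 0^p 1^p = uu where u = 0^p1^p; then w ∈ L and |w| = 4p ≥ p.
The pumping lemma gives a decomposition w = xyz where |xy| ≤ p and |y| ≥ 1.
Since the first p symbols of w are all 0's and |xy| ≤ p, y lies entirely in the leading 0-block: y = 0^k for some k with 1 ≤ k ≤ p.
Pump with i = 2: xy^2z = 0^{p+k} 1^p 0^p 1^p, of length 4p+k. Suppose this equals vv. The string starts with 0 and ends with 1, so v does too; thus the boundary between the two copies of v is a 1→0 transition. There is exactly one such transition, at position 2p+k, so |v| = 2p+k and |vv| = 4p+2k ≠ 4p+k since k ≥ 1. So xy^2z ∉ L.
This contradicts the pumping lemma, so L is not regular.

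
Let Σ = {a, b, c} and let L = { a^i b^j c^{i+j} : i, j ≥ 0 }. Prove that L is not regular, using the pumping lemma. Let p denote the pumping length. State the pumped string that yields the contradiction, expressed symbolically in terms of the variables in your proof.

a^{p+k} b^p c^{2p}

Assume L is regular; let p be its pumping constant.
Take w = a^p b^p c^{2p} ∈ L (with i=j=p, i+j=2p), |w| = 4p ≥ p.
By the pumping lemma, w = xyz with |xy| ≤ p and |y| ≥ 1.
The first p characters of w are a's, so xy (and hence y) consists only of a's. Write y = a^k, 1 ≤ k ≤ p.
Consider xy^2z = a^{p+k} b^p c^{2p}. Now the a- and b-counts sum to 2p+k, but the c-count is 2p ≠ 2p+k. So xy^2z ∉ L.
This contradicts the pumping lemma, so L is not regular.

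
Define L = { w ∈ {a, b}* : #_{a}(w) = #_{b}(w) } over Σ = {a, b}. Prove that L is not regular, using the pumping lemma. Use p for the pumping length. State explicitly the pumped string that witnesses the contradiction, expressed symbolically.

a^{p+k} b^p

Suppose for contradiction that L is regular, and let p be the pumping length.
Choose w = a^p b^p ∈ L with |w| = 2p ≥ p.
The pumping lemma gives a decomposition w = xyz where |xy| ≤ p and |y| > 0.
The first p characters of w are a's, so xy (and hence y) consists only of a's. Write y = a^k, 1 ≤ k ≤ p.
Pump with i = 2: xy^2z = a^{p+k} b^p has p+k occurrences of a but only p of b. Since k ≥ 1 the counts differ, so xy^2z ∉ L.
Contradiction. Therefore L is not regular.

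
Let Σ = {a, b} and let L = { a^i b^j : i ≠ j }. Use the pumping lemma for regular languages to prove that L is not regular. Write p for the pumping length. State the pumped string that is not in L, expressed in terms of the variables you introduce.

Toward a contradiction, assume L is regular with pumping length p.
Choose w = a^p b^{p+p!}. Since p ≠ p+p!, w ∈ L; and |w| ≥ p.
Write w = xyz as guaranteed by the lemma, with |xy| ≤ p and |y| > 0.
Because |xy| ≤ p and w begins with p copies of a, we have y = a^k with 1 ≤ k ≤ p.
Since 1 ≤ k ≤ p, k divides p!; set t = 1 + p!/k. Then xy^t z has p + (p!/k)·k = p + p! copies of a. Now the a-count equals the b-count, so i ≠ j fails. So xy^t z = a^{p+p!} b^{p+p!} ∉ L.
This is a contradiction; hence L is not regular.

a^{p+p!} b^{p+p!}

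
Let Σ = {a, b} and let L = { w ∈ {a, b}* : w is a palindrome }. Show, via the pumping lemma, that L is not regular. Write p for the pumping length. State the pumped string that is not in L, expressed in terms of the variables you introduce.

a^{p+k} b a^p

Suppose for contradiction that L is regular, and let p be the pumping length.
Take w = a^p b a^p, a palindrome of length 2p+1 ≥ p.
By the pumping lemma, w = xyz with |xy| ≤ p and |y| ≥ 1.
The first p characters of w are a's, so xy (and hence y) consists only of a's. Write y = a^k, 1 ≤ k ≤ p.
Pump with i = 2: xy^2z = a^{p+k} b a^p. Its reverse is a^p b a^{p+k}, which differs from xy^2z since k ≥ 1. So xy^2z is not a palindrome and xy^2z ∉ L.
This is a contradiction; hence L is not regular.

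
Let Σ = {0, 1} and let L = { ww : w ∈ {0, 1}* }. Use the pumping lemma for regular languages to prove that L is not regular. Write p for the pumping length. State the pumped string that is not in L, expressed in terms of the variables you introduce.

0^{p+k} 1^p 0^p 1^p

Toward a contradiction, assume L is regular with pumping length p.
Take w = 0^p 1^p 0^p 1^p = uu where u = 0^p1^p; then w ∈ L and |w| = 4p ≥ p.
By the pumping lemma, w = xyz with |xy| ≤ p and |y| ≥ 1.
Since the first p symbols of w are all 0's and |xy| ≤ p, y lies entirely in the leading 0-block: y = 0^k for some k with 1 ≤ k ≤ p.
Pump with i = 2: xy^2z = 0^{p+k} 1^p 0^p 1^p, of length 4p+k. Suppose this equals vv. The string starts with 0 and ends with 1, so v does too; thus the boundary between the two copies of v is a 1→0 transition. There is exactly one such transition, at position 2p+k, so |v| = 2p+k and |vv| = 4p+2k ≠ 4p+k since k ≥ 1. So xy^2z ∉ L.
Contradiction. Therefore L is not regular.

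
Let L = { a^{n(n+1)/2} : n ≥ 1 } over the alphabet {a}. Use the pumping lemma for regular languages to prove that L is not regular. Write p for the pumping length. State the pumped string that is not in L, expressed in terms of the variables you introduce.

Assume L is regular. Let p be the pumping length given by the pumping lemma.
Take w = a^{p(p+1)/2} ∈ L with |w| = p(p+1)/2 ≥ p.
Write w = xyz as guaranteed by the lemma, with |xy| ≤ p and |y| > 0.
Then y = a^k for some k with 1 ≤ k ≤ p.
Pump with i = 2: xy^2z = a^{p(p+1)/2+k}. Since 1 ≤ k ≤ p, p(p+1)/2 < p(p+1)/2+k ≤ p(p+1)/2+p < (p+1)(p+2)/2, so p(p+1)/2+k is strictly between consecutive triangular numbers. So xy^2z ∉ L.
This is a contradiction; hence L is not regular.

a^{p(p+1)/2+k}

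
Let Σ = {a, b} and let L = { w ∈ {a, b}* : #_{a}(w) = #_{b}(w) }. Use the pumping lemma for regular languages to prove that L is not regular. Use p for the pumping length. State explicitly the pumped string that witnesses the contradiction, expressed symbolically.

a^{p+k} b^p

Assume L is regular; let p be its pumping constant.
Choose w = a^p b^p ∈ L with |w| = 2p ≥ p.
Write w = xyz as guaranteed by the lemma, with |xy| ≤ p and y is nonempty.
Because |xy| ≤ p and w begins with p copies of a, we have y = a^k with 1 ≤ k ≤ p.
Pump with i = 2: xy^2z = a^{p+k} b^p has p+k occurrences of a but only p of b. Since k ≥ 1 the counts differ, so xy^2z ∉ L.
This contradicts the pumping lemma, so L is not regular.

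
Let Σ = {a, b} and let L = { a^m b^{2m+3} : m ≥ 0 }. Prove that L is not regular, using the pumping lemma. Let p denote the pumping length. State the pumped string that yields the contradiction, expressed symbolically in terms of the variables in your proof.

a^{p+k} b^{2p+3}

Suppose for contradiction that L is regular, and let p be the pumping length.
Choose w = a^p b^{2p+3}, which is in L with |w| = 3p+3 ≥ p.
By the pumping lemma, w = xyz with |xy| ≤ p and |y| ≥ 1.
Since the first p symbols of w are all a's and |xy| ≤ p, y lies entirely in the leading a-block: y = a^k for some k with 1 ≤ k ≤ p.
Pump with i = 2: xy^2z = a^{p+k} b^{2p+3}. For this to lie in L we would need 2p+3 = 2(p+k)+3, which forces k = 0. But k ≥ 1, so xy^2z ∉ L.
This is a contradiction; hence L is not regular.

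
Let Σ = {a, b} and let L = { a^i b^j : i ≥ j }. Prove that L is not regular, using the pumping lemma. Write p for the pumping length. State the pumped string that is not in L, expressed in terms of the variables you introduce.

Assume L is regular; let p be its pumping constant.
Choose w = a^p b^p ∈ L, with |w| = 2p ≥ p.
The pumping lemma gives a decomposition w = xyz where |xy| ≤ p and |y| > 0.
The first p characters of w are a's, so xy (and hence y) consists only of a's. Write y = a^k, 1 ≤ k ≤ p.
Consider xy^0z = xz = a^{p-k} b^p. Since k ≥ 1, the a-count p-k is less than p, so i ≥ j fails; thus xz ∉ L.
Contradiction. Therefore L is not regular.

a^{p-k} b^p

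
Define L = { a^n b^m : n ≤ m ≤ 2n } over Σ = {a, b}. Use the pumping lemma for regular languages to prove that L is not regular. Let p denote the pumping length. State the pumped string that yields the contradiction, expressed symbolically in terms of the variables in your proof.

Toward a contradiction, assume L is regular with pumping length p.
Take w = a^p b^p ∈ L (since p ≤ p ≤ 2p), with |w| = 2p ≥ p.
The pumping lemma gives a decomposition w = xyz where |xy| ≤ p and y is nonempty.
Since the first p symbols of w are all a's and |xy| ≤ p, y lies entirely in the leading a-block: y = a^k for some k with 1 ≤ k ≤ p.
Pump with i = 2: xy^2z = a^{p+k} b^p. Now n = p+k > p = m, so the condition n ≤ m fails. Thus xy^2z ∉ L.
This contradicts the pumping lemma, so L is not regular.

a^{p+k} b^p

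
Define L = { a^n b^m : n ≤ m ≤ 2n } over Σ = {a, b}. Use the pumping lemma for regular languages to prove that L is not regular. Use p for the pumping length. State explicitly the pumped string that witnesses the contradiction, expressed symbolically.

a^{p+k} b^p

Toward a contradiction, assume L is regular with pumping length p.
Take w = a^p b^p ∈ L (since p ≤ p ≤ 2p), with |w| = 2p ≥ p.
By the pumping lemma, w = xyz with |xy| ≤ p and |y| ≥ 1.
Because |xy| ≤ p and w begins with p copies of a, we have y = a^k with 1 ≤ k ≤ p.
Pump with i = 2: xy^2z = a^{p+k} b^p. Now n = p+k > p = m, so the condition n ≤ m fails. Thus xy^2z ∉ L.
This is a contradiction; hence L is not regular.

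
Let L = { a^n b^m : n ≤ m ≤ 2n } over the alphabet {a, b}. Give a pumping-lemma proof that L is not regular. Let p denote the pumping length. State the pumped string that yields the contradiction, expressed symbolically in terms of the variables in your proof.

Toward a contradiction, assume L is regular with pumping length p.
Take w = a^p b^p ∈ L (since p ≤ p ≤ 2p), with |w| = 2p ≥ p.
By the pumping lemma, w = xyz with |xy| ≤ p and |y| ≥ 1.
The first p characters of w are a's, so xy (and hence y) consists only of a's. Write y = a^k, 1 ≤ k ≤ p.
Pump with i = 2: xy^2z = a^{p+k} b^p. Now n = p+k > p = m, so the condition n ≤ m fails. Thus xy^2z ∉ L.
This is a contradiction; hence L is not regular.

a^{p+k} b^p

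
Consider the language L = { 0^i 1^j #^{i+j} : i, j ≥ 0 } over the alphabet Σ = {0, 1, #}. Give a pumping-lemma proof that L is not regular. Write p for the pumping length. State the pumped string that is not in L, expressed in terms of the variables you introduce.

0^{p+k} 1^p #^{2p}

Suppose for contradiction that L is regular, and let p be the pumping length.
Take w = 0^p 1^p #^{2p} ∈ L (with i=j=p, i+j=2p), |w| = 4p ≥ p.
By the pumping lemma, w = xyz with |xy| ≤ p and y is nonempty.
Since the first p symbols of w are all 0's and |xy| ≤ p, y lies entirely in the leading 0-block: y = 0^k for some k with 1 ≤ k ≤ p.
Consider xy^2z = 0^{p+k} 1^p #^{2p}. Now the 0- and 1-counts sum to 2p+k, but the #-count is 2p ≠ 2p+k. So xy^2z ∉ L.
This is a contradiction; hence L is not regular.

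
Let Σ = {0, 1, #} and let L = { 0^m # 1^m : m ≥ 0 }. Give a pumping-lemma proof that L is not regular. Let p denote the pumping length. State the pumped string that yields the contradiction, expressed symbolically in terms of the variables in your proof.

Toward a contradiction, assume L is regular with pumping length p.
Take w = 0^p # 1^p ∈ L with |w| = 2p+1 ≥ p.
The pumping lemma gives a decomposition w = xyz where |xy| ≤ p and y is nonempty.
Because |xy| ≤ p and w begins with p copies of 0, we have y = 0^k with 1 ≤ k ≤ p.
Pump with i = 2: xy^2z = 0^{p+k} # 1^p, which would require p+k = p. But k ≥ 1, so xy^2z ∉ L.
This is a contradiction; hence L is not regular.

0^{p+k} # 1^p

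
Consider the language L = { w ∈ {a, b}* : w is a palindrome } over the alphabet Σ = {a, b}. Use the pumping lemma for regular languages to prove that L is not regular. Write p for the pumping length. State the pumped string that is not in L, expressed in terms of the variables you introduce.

Toward a contradiction, assume L is regular with pumping length p.
Take w = a^p b a^p, a palindrome of length 2p+1 ≥ p.
The pumping lemma gives a decomposition w = xyz where |xy| ≤ p and |y| ≥ 1.
Because |xy| ≤ p and w begins with p copies of a, we have y = a^k with 1 ≤ k ≤ p.
Pump with i = 2: xy^2z = a^{p+k} b a^p. Its reverse is a^p b a^{p+k}, which differs from xy^2z since k ≥ 1. So xy^2z is not a palindrome and xy^2z ∉ L.
This contradicts the pumping lemma, so L is not regular.

a^{p+k} b a^p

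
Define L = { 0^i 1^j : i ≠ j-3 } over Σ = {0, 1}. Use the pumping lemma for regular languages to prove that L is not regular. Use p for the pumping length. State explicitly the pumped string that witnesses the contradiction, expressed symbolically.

0^{p+p!} 1^{p+p!+3}

Assume L is regular. Let p be the pumping length given by the pumping lemma.
Choose w = 0^p 1^{p+p!+3}. Since p ≠ (p+p!+3)-3 = p+p!, w ∈ L; and |w| ≥ p.
By the pumping lemma, w = xyz with |xy| ≤ p and |y| ≥ 1.
The first p characters of w are 0's, so xy (and hence y) consists only of 0's. Write y = 0^k, 1 ≤ k ≤ p.
Since 1 ≤ k ≤ p, k divides p!; set t = 1 + p!/k. Then xy^t z has p + (p!/k)·k = p + p! copies of 0. Now the 0-count is p+p! and (1-count)-3 = (p+p!+3)-3 = p+p!, so i ≠ j-3 fails. So xy^t z = 0^{p+p!} 1^{p+p!+3} ∉ L.
Contradiction. Therefore L is not regular.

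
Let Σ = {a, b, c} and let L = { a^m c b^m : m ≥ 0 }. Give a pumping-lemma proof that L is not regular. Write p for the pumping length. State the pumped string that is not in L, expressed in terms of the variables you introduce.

Assume L is regular; let p be its pumping constant.
Take w = a^p c b^p ∈ L with |w| = 2p+1 ≥ p.
Write w = xyz as guaranteed by the lemma, with |xy| ≤ p and y is nonempty.
The first p characters of w are a's, so xy (and hence y) consists only of a's. Write y = a^k, 1 ≤ k ≤ p.
Pump with i = 2: xy^2z = a^{p+k} c b^p, which would require p+k = p. But k ≥ 1, so xy^2z ∉ L.
Contradiction. Therefore L is not regular.

a^{p+k} c b^p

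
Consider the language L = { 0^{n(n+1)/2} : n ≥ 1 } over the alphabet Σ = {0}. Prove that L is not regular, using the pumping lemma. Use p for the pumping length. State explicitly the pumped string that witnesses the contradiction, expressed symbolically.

Suppose for contradiction that L is regular, and let p be the pumping length.
Take w = 0^{p(p+1)/2} ∈ L with |w| = p(p+1)/2 ≥ p.
By the pumping lemma, w = xyz with |xy| ≤ p and |y| ≥ 1.
Then y = 0^k for some k with 1 ≤ k ≤ p.
Pump with i = 2: xy^2z = 0^{p(p+1)/2+k}. Since 1 ≤ k ≤ p, p(p+1)/2 < p(p+1)/2+k ≤ p(p+1)/2+p < (p+1)(p+2)/2, so p(p+1)/2+k is strictly between consecutive triangular numbers. So xy^2z ∉ L.
This contradicts the pumping lemma, so L is not regular.

0^{p(p+1)/2+k}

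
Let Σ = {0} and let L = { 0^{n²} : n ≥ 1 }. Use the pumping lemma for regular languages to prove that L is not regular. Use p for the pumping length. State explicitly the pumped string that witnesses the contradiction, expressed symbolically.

0^{p²+k}

Assume L is regular; let p be its pumping constant.
Take w = 0^{p²} ∈ L with |w| = p² ≥ p.
By the pumping lemma, w = xyz with |xy| ≤ p and |y| ≥ 1.
Then y = 0^k for some k with 1 ≤ k ≤ p.
Pump with i = 2: xy^2z = 0^{p²+k}. Since 1 ≤ k ≤ p, p² < p²+k ≤ p²+p < (p+1)², so p²+k lies strictly between consecutive squares and is not a perfect square. So xy^2z ∉ L.
This is a contradiction; hence L is not regular.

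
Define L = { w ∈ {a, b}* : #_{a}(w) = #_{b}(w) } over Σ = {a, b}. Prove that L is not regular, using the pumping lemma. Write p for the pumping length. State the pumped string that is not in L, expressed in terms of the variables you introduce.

Assume L is regular. Let p be the pumping length given by the pumping lemma.
Choose w = a^p b^p ∈ L with |w| = 2p ≥ p.
The pumping lemma gives a decomposition w = xyz where |xy| ≤ p and |y| ≥ 1.
Because |xy| ≤ p and w begins with p copies of a, we have y = a^k with 1 ≤ k ≤ p.
Pump with i = 2: xy^2z = a^{p+k} b^p has p+k occurrences of a but only p of b. Since k ≥ 1 the counts differ, so xy^2z ∉ L.
This contradicts the pumping lemma, so L is not regular.

a^{p+k} b^p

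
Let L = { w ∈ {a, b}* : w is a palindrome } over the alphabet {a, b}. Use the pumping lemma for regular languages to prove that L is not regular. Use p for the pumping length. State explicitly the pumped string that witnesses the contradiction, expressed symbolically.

Suppose for contradiction that L is regular, and let p be the pumping length.
Take w = a^p b a^p, a palindrome of length 2p+1 ≥ p.
Write w = xyz as guaranteed by the lemma, with |xy| ≤ p and y is nonempty.
Because |xy| ≤ p and w begins with p copies of a, we have y = a^k with 1 ≤ k ≤ p.
Pump with i = 2: xy^2z = a^{p+k} b a^p. Its reverse is a^p b a^{p+k}, which differs from xy^2z since k ≥ 1. So xy^2z is not a palindrome and xy^2z ∉ L.
Contradiction. Therefore L is not regular.

a^{p+k} b a^p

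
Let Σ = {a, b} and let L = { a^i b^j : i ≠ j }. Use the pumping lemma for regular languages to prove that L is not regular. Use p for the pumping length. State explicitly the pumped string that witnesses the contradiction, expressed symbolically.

Suppose for contradiction that L is regular, and let p be the pumping length.
Choose w = a^p b^{p+p!}. Since p ≠ p+p!, w ∈ L; and |w| ≥ p.
By the pumping lemma, w = xyz with |xy| ≤ p and |y| ≥ 1.
Because |xy| ≤ p and w begins with p copies of a, we have y = a^k with 1 ≤ k ≤ p.
Since 1 ≤ k ≤ p, k divides p!; set t = 1 + p!/k. Then xy^t z has p + (p!/k)·k = p + p! copies of a. Now the a-count equals the b-count, so i ≠ j fails. So xy^t z = a^{p+p!} b^{p+p!} ∉ L.
This is a contradiction; hence L is not regular.

a^{p+p!} b^{p+p!}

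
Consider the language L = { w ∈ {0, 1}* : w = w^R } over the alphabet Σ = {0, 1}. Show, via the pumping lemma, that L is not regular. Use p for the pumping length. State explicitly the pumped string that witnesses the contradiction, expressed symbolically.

0^{p+k} 1 0^p

Assume L is regular; let p be its pumping constant.
Take w = 0^p 1 0^p, a palindrome of length 2p+1 ≥ p.
Write w = xyz as guaranteed by the lemma, with |xy| ≤ p and y is nonempty.
Since the first p symbols of w are all 0's and |xy| ≤ p, y lies entirely in the leading 0-block: y = 0^k for some k with 1 ≤ k ≤ p.
Pump with i = 2: xy^2z = 0^{p+k} 1 0^p. Its reverse is 0^p 1 0^{p+k}, which differs from xy^2z since k ≥ 1. So xy^2z is not a palindrome and xy^2z ∉ L.
This contradicts the pumping lemma, so L is not regular.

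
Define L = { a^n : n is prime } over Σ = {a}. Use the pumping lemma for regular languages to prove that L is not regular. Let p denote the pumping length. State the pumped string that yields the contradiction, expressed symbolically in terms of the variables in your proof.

Suppose for contradiction that L is regular, and let p be the pumping length.
Let q be a prime with q ≥ p+2 (infinitely many primes exist), and take w = a^q ∈ L with |w| = q ≥ p.
Write w = xyz as guaranteed by the lemma, with |xy| ≤ p and |y| > 0.
Then y = a^k for some k with 1 ≤ k ≤ p.
Since 1 ≤ k ≤ p, |xz| = q-k. Pump with i = q+1: |xy^{q+1}z| = (q-k)+(q+1)k = q+qk = q(1+k), which is composite (both factors ≥ 2). So xy^{q+1}z = a^{q(1+k)} ∉ L.
Contradiction. Therefore L is not regular.

a^{q(1+k)}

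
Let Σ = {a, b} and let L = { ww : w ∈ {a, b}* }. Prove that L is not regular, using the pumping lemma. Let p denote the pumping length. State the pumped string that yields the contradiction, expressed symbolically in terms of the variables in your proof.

Assume L is regular. Let p be the pumping length given by the pumping lemma.
Take w = a^p b^p a^p b^p = uu where u = a^pb^p; then w ∈ L and |w| = 4p ≥ p.
Write w = xyz as guaranteed by the lemma, with |xy| ≤ p and y is nonempty.
Because |xy| ≤ p and w begins with p copies of a, we have y = a^k with 1 ≤ k ≤ p.
Pump with i = 2: xy^2z = a^{p+k} b^p a^p b^p, of length 4p+k. Suppose this equals vv. The string starts with a and ends with b, so v does too; thus the boundary between the two copies of v is a b→a transition. There is exactly one such transition, at position 2p+k, so |v| = 2p+k and |vv| = 4p+2k ≠ 4p+k since k ≥ 1. So xy^2z ∉ L.
Contradiction. Therefore L is not regular.

a^{p+k} b^p a^p b^p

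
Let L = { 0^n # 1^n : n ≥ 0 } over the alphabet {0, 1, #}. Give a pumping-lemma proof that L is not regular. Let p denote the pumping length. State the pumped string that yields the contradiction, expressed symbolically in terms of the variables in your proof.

Assume L is regular; let p be its pumping constant.
Take w = 0^p # 1^p ∈ L with |w| = 2p+1 ≥ p.
Write w = xyz as guaranteed by the lemma, with |xy| ≤ p and |y| > 0.
Because |xy| ≤ p and w begins with p copies of 0, we have y = 0^k with 1 ≤ k ≤ p.
Pump with i = 2: xy^2z = 0^{p+k} # 1^p, which would require p+k = p. But k ≥ 1, so xy^2z ∉ L.
Contradiction. Therefore L is not regular.

0^{p+k} # 1^p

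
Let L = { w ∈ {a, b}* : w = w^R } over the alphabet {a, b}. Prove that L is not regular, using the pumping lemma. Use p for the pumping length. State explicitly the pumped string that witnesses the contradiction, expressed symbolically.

Suppose for contradiction that L is regular, and let p be the pumping length.
Take w = a^p b a^p, a palindrome of length 2p+1 ≥ p.
By the pumping lemma, w = xyz with |xy| ≤ p and |y| ≥ 1.
The first p characters of w are a's, so xy (and hence y) consists only of a's. Write y = a^k, 1 ≤ k ≤ p.
Pump with i = 2: xy^2z = a^{p+k} b a^p. Its reverse is a^p b a^{p+k}, which differs from xy^2z since k ≥ 1. So xy^2z is not a palindrome and xy^2z ∉ L.
This is a contradiction; hence L is not regular.

a^{p+k} b a^p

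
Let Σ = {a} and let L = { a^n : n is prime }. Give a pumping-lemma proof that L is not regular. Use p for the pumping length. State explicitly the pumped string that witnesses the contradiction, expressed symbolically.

Assume L is regular; let p be its pumping constant.
Let q be a prime with q ≥ p+2 (infinitely many primes exist), and take w = a^q ∈ L with |w| = q ≥ p.
Write w = xyz as guaranteed by the lemma, with |xy| ≤ p and |y| ≥ 1.
Then y = a^k for some k with 1 ≤ k ≤ p.
Since 1 ≤ k ≤ p, |xz| = q-k. Pump with i = q+1: |xy^{q+1}z| = (q-k)+(q+1)k = q+qk = q(1+k), which is composite (both factors ≥ 2). So xy^{q+1}z = a^{q(1+k)} ∉ L.
This is a contradiction; hence L is not regular.

a^{q(1+k)}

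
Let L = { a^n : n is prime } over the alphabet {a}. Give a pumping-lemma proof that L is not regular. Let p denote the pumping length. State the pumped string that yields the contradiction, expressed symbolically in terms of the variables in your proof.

a^{q(1+k)}

Suppose for contradiction that L is regular, and let p be the pumping length.
Let q be a prime with q ≥ p+2 (infinitely many primes exist), and take w = a^q ∈ L with |w| = q ≥ p.
By the pumping lemma, w = xyz with |xy| ≤ p and |y| ≥ 1.
Then y = a^k for some k with 1 ≤ k ≤ p.
Since 1 ≤ k ≤ p, |xz| = q-k. Pump with i = q+1: |xy^{q+1}z| = (q-k)+(q+1)k = q+qk = q(1+k), which is composite (both factors ≥ 2). So xy^{q+1}z = a^{q(1+k)} ∉ L.
This is a contradiction; hence L is not regular.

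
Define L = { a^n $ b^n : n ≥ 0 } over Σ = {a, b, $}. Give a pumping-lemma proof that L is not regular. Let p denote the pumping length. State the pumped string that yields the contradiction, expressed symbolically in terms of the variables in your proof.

Assume L is regular. Let p be the pumping length given by the pumping lemma.
Take w = a^p $ b^p ∈ L with |w| = 2p+1 ≥ p.
By the pumping lemma, w = xyz with |xy| ≤ p and |y| > 0.
The first p characters of w are a's, so xy (and hence y) consists only of a's. Write y = a^k, 1 ≤ k ≤ p.
Pump with i = 2: xy^2z = a^{p+k} $ b^p, which would require p+k = p. But k ≥ 1, so xy^2z ∉ L.
This is a contradiction; hence L is not regular.

a^{p+k} $ b^p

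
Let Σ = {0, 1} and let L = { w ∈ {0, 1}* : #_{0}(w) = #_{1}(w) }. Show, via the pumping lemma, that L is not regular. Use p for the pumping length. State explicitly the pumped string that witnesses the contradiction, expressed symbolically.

0^{p+k} 1^p

Suppose for contradiction that L is regular, and let p be the pumping length.
Choose w = 0^p 1^p ∈ L with |w| = 2p ≥ p.
The pumping lemma gives a decomposition w = xyz where |xy| ≤ p and |y| ≥ 1.
Because |xy| ≤ p and w begins with p copies of 0, we have y = 0^k with 1 ≤ k ≤ p.
Pump with i = 2: xy^2z = 0^{p+k} 1^p has p+k occurrences of 0 but only p of 1. Since k ≥ 1 the counts differ, so xy^2z ∉ L.
This is a contradiction; hence L is not regular.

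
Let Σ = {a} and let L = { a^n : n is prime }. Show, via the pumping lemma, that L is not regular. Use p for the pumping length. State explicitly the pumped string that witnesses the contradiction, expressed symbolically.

a^{q(1+k)}

Assume L is regular; let p be its pumping constant.
Let q be a prime with q ≥ p+2 (infinitely many primes exist), and take w = a^q ∈ L with |w| = q ≥ p.
By the pumping lemma, w = xyz with |xy| ≤ p and y is nonempty.
Then y = a^k for some k with 1 ≤ k ≤ p.
Since 1 ≤ k ≤ p, |xz| = q-k. Pump with i = q+1: |xy^{q+1}z| = (q-k)+(q+1)k = q+qk = q(1+k), which is composite (both factors ≥ 2). So xy^{q+1}z = a^{q(1+k)} ∉ L.
This contradicts the pumping lemma, so L is not regular.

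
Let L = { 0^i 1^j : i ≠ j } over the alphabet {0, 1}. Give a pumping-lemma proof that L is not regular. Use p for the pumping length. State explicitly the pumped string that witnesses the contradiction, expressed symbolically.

0^{p+p!} 1^{p+p!}

Assume L is regular; let p be its pumping constant.
Choose w = 0^p 1^{p+p!}. Since p ≠ p+p!, w ∈ L; and |w| ≥ p.
Write w = xyz as guaranteed by the lemma, with |xy| ≤ p and y is nonempty.
Because |xy| ≤ p and w begins with p copies of 0, we have y = 0^k with 1 ≤ k ≤ p.
Since 1 ≤ k ≤ p, k divides p!; set t = 1 + p!/k. Then xy^t z has p + (p!/k)·k = p + p! copies of 0. Now the 0-count equals the 1-count, so i ≠ j fails. So xy^t z = 0^{p+p!} 1^{p+p!} ∉ L.
This is a contradiction; hence L is not regular.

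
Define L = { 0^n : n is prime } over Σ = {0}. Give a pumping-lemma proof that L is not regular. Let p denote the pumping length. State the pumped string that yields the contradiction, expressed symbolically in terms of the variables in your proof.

0^{q(1+k)}

Assume L is regular; let p be its pumping constant.
Let q be a prime with q ≥ p+2 (infinitely many primes exist), and take w = 0^q ∈ L with |w| = q ≥ p.
Write w = xyz as guaranteed by the lemma, with |xy| ≤ p and |y| > 0.
Then y = 0^k for some k with 1 ≤ k ≤ p.
Since 1 ≤ k ≤ p, |xz| = q-k. Pump with i = q+1: |xy^{q+1}z| = (q-k)+(q+1)k = q+qk = q(1+k), which is composite (both factors ≥ 2). So xy^{q+1}z = 0^{q(1+k)} ∉ L.
Contradiction. Therefore L is not regular.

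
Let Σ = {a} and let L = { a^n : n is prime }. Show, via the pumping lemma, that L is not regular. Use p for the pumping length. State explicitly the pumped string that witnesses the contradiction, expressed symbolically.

Assume L is regular. Let p be the pumping length given by the pumping lemma.
Let q be a prime with q ≥ p+2 (infinitely many primes exist), and take w = a^q ∈ L with |w| = q ≥ p.
By the pumping lemma, w = xyz with |xy| ≤ p and |y| ≥ 1.
Then y = a^k for some k with 1 ≤ k ≤ p.
Since 1 ≤ k ≤ p, |xz| = q-k. Pump with i = q+1: |xy^{q+1}z| = (q-k)+(q+1)k = q+qk = q(1+k), which is composite (both factors ≥ 2). So xy^{q+1}z = a^{q(1+k)} ∉ L.
Contradiction. Therefore L is not regular.

a^{q(1+k)}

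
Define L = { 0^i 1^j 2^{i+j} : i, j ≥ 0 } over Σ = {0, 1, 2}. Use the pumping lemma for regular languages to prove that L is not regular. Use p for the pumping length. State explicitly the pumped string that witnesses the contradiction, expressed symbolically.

0^{p+k} 1^p 2^{2p}

Toward a contradiction, assume L is regular with pumping length p.
Take w = 0^p 1^p 2^{2p} ∈ L (with i=j=p, i+j=2p), |w| = 4p ≥ p.
By the pumping lemma, w = xyz with |xy| ≤ p and |y| ≥ 1.
Because |xy| ≤ p and w begins with p copies of 0, we have y = 0^k with 1 ≤ k ≤ p.
Consider xy^2z = 0^{p+k} 1^p 2^{2p}. Now the 0- and 1-counts sum to 2p+k, but the 2-count is 2p ≠ 2p+k. So xy^2z ∉ L.
This is a contradiction; hence L is not regular.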